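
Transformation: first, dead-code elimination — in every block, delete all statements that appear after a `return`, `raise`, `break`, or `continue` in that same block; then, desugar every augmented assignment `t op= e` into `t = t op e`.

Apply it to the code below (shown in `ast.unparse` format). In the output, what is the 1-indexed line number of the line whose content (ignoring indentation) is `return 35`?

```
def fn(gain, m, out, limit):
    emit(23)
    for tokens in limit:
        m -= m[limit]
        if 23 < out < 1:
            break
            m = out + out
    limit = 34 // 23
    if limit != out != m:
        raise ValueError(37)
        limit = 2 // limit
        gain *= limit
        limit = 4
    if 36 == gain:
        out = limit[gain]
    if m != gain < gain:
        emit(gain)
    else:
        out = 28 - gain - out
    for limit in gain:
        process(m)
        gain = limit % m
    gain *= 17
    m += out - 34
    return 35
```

Transformed code:
def fn(gain, m, out, limit):
    emit(23)
    for tokens in limit:
        m = m - m[limit]
        if 23 < out < 1:
            break
    limit = 34 // 23
    if limit != out != m:
        raise ValueError(37)
    if 36 == gain:
        out = limit[gain]
    if m != gain < gain:
        emit(gain)
    else:
        out = 28 - gain - out
    for limit in gain:
        process(m)
        gain = limit % m
    gain = gain * 17
    m = m + (out - 34)
    return 35

21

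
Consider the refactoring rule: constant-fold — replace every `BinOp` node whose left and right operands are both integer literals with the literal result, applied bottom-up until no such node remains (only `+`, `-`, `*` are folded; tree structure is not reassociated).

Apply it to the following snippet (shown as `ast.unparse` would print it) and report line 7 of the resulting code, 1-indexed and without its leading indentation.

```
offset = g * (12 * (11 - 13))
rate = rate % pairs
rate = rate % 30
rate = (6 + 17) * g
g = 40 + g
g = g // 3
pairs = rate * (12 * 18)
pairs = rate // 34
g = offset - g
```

pairs = rate * 216

Transformed code:
offset = g * -24
rate = rate % pairs
rate = rate % 30
rate = 23 * g
g = 40 + g
g = g // 3
pairs = rate * 216
pairs = rate // 34
g = offset - g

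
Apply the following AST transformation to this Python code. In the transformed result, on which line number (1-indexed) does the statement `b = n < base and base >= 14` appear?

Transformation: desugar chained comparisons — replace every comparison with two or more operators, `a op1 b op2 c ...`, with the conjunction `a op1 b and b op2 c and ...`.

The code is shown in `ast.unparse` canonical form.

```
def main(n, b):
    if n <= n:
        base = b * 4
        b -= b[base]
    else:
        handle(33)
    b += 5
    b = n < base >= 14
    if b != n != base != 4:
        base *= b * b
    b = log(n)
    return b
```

Transformed code:
def main(n, b):
    if n <= n:
        base = b * 4
        b -= b[base]
    else:
        handle(33)
    b += 5
    b = n < base and base >= 14
    if b != n and n != base and (base != 4):
        base *= b * b
    b = log(n)
    return b

8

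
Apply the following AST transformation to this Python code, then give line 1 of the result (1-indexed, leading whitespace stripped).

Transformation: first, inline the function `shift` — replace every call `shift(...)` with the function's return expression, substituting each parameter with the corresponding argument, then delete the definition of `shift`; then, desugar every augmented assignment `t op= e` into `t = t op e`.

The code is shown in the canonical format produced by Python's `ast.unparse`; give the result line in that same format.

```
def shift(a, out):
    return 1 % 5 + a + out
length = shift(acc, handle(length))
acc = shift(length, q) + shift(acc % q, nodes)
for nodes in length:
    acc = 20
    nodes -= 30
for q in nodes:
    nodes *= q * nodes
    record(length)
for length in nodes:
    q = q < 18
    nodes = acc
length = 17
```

Transformed code:
length = 1 % 5 + acc + handle(length)
acc = 1 % 5 + length + q + (1 % 5 + acc % q + nodes)
for nodes in length:
    acc = 20
    nodes = nodes - 30
for q in nodes:
    nodes = nodes * (q * nodes)
    record(length)
for length in nodes:
    q = q < 18
    nodes = acc
length = 17

length = 1 % 5 + acc + handle(length)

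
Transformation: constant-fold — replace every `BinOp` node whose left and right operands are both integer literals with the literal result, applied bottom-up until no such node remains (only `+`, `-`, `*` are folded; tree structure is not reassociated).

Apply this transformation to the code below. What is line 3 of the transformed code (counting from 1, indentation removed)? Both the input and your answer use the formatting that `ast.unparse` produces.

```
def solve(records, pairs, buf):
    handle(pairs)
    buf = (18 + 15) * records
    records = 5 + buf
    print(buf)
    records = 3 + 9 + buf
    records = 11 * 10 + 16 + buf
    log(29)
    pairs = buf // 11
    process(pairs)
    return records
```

buf = 33 * records

Transformed code:
def solve(records, pairs, buf):
    handle(pairs)
    buf = 33 * records
    records = 5 + buf
    print(buf)
    records = 12 + buf
    records = 126 + buf
    log(29)
    pairs = buf // 11
    process(pairs)
    return records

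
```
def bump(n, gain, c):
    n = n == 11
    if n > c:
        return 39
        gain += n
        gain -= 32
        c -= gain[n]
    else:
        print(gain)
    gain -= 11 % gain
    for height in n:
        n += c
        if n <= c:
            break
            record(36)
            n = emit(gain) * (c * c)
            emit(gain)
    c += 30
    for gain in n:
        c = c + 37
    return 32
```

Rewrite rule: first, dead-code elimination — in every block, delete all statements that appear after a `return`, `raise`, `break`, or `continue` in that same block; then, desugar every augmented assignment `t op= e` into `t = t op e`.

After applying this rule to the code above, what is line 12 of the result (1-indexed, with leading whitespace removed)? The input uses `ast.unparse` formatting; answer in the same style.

Transformed code:
def bump(n, gain, c):
    n = n == 11
    if n > c:
        return 39
    else:
        print(gain)
    gain = gain - 11 % gain
    for height in n:
        n = n + c
        if n <= c:
            break
    c = c + 30
    for gain in n:
        c = c + 37
    return 32

c = c + 30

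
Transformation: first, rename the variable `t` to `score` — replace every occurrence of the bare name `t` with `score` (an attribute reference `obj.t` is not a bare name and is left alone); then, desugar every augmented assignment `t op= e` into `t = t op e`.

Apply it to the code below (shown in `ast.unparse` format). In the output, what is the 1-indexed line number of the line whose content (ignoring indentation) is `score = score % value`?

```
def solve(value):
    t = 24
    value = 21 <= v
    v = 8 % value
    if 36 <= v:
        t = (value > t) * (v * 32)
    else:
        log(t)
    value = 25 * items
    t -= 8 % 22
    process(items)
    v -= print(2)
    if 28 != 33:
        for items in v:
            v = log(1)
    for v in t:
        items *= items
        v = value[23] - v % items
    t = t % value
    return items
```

Transformed code:
def solve(value):
    score = 24
    value = 21 <= v
    v = 8 % value
    if 36 <= v:
        score = (value > score) * (v * 32)
    else:
        log(score)
    value = 25 * items
    score = score - 8 % 22
    process(items)
    v = v - print(2)
    if 28 != 33:
        for items in v:
            v = log(1)
    for v in score:
        items = items * items
        v = value[23] - v % items
    score = score % value
    return items

19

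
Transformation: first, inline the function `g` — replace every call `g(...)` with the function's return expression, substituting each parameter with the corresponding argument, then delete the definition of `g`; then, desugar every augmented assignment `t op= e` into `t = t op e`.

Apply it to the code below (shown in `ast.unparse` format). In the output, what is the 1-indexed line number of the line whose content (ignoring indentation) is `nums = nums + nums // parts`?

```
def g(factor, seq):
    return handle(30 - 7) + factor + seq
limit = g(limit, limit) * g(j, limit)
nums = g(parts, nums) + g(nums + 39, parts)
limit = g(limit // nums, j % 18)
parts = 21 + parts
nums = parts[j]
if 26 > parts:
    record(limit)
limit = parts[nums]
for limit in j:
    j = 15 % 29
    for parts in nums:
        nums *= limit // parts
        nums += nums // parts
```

13

Transformed code:
limit = (handle(30 - 7) + limit + limit) * (handle(30 - 7) + j + limit)
nums = handle(30 - 7) + parts + nums + (handle(30 - 7) + (nums + 39) + parts)
limit = handle(30 - 7) + limit // nums + j % 18
parts = 21 + parts
nums = parts[j]
if 26 > parts:
    record(limit)
limit = parts[nums]
for limit in j:
    j = 15 % 29
    for parts in nums:
        nums = nums * (limit // parts)
        nums = nums + nums // parts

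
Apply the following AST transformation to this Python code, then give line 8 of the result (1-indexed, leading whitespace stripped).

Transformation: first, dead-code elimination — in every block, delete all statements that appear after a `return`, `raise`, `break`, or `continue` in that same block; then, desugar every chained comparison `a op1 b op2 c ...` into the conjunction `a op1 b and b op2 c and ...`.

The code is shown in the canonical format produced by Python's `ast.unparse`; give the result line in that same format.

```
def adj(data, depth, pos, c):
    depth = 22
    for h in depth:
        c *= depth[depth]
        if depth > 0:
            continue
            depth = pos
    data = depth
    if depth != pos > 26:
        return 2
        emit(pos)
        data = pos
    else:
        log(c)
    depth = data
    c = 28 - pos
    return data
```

Transformed code:
def adj(data, depth, pos, c):
    depth = 22
    for h in depth:
        c *= depth[depth]
        if depth > 0:
            continue
    data = depth
    if depth != pos and pos > 26:
        return 2
    else:
        log(c)
    depth = data
    c = 28 - pos
    return data

if depth != pos and pos > 26:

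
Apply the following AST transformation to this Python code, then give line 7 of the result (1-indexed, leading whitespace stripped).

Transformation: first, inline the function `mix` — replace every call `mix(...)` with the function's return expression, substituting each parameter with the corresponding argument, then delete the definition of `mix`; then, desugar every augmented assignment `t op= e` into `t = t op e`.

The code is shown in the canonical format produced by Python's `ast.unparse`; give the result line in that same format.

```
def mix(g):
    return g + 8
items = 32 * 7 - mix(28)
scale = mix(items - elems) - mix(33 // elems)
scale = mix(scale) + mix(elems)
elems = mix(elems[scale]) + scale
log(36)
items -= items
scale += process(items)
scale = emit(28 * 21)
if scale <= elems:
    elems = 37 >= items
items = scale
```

scale = scale + process(items)

Transformed code:
items = 32 * 7 - (28 + 8)
scale = items - elems + 8 - (33 // elems + 8)
scale = scale + 8 + (elems + 8)
elems = elems[scale] + 8 + scale
log(36)
items = items - items
scale = scale + process(items)
scale = emit(28 * 21)
if scale <= elems:
    elems = 37 >= items
items = scale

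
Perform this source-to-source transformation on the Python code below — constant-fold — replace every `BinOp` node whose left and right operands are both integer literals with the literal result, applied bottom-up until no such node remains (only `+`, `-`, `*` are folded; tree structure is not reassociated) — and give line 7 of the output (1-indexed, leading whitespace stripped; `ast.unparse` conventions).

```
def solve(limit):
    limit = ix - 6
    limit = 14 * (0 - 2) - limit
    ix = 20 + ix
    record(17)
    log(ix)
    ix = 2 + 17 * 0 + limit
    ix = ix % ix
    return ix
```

Transformed code:
def solve(limit):
    limit = ix - 6
    limit = -28 - limit
    ix = 20 + ix
    record(17)
    log(ix)
    ix = 2 + limit
    ix = ix % ix
    return ix

ix = 2 + limit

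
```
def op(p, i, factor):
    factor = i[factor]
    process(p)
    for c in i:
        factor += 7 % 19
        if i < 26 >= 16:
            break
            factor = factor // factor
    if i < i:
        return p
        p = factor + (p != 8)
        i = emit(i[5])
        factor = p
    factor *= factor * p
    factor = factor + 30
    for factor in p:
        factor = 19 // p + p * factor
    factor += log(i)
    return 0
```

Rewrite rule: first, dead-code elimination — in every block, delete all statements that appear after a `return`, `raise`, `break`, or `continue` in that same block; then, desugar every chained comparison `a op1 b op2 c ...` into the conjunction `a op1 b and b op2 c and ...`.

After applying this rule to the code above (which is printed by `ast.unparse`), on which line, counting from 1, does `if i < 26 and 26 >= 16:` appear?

6

Transformed code:
def op(p, i, factor):
    factor = i[factor]
    process(p)
    for c in i:
        factor += 7 % 19
        if i < 26 and 26 >= 16:
            break
    if i < i:
        return p
    factor *= factor * p
    factor = factor + 30
    for factor in p:
        factor = 19 // p + p * factor
    factor += log(i)
    return 0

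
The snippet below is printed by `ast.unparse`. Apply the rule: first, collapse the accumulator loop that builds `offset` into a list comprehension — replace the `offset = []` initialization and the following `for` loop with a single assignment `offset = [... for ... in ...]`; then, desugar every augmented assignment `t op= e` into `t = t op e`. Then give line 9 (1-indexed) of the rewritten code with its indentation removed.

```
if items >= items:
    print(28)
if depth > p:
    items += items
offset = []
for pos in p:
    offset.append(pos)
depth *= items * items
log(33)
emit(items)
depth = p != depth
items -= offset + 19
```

Transformed code:
if items >= items:
    print(28)
if depth > p:
    items = items + items
offset = [pos for pos in p]
depth = depth * (items * items)
log(33)
emit(items)
depth = p != depth
items = items - (offset + 19)

depth = p != depth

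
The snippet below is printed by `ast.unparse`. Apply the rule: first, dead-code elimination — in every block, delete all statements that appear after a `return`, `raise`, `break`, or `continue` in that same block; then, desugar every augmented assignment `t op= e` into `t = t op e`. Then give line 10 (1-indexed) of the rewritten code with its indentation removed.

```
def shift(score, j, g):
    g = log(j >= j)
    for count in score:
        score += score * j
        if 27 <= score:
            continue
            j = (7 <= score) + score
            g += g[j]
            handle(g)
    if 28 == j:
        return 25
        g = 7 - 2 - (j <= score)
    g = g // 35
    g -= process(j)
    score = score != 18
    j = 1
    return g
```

Transformed code:
def shift(score, j, g):
    g = log(j >= j)
    for count in score:
        score = score + score * j
        if 27 <= score:
            continue
    if 28 == j:
        return 25
    g = g // 35
    g = g - process(j)
    score = score != 18
    j = 1
    return g

g = g - process(j)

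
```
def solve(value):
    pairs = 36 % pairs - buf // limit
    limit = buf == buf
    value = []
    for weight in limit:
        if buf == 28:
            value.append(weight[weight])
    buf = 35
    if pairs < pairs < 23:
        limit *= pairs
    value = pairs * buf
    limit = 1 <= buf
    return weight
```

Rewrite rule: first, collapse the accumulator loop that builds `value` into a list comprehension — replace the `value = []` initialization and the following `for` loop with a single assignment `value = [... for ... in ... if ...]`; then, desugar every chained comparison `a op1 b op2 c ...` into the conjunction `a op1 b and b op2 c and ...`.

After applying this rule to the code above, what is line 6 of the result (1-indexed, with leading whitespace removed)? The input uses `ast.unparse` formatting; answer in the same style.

if pairs < pairs and pairs < 23:

Transformed code:
def solve(value):
    pairs = 36 % pairs - buf // limit
    limit = buf == buf
    value = [weight[weight] for weight in limit if buf == 28]
    buf = 35
    if pairs < pairs and pairs < 23:
        limit *= pairs
    value = pairs * buf
    limit = 1 <= buf
    return weight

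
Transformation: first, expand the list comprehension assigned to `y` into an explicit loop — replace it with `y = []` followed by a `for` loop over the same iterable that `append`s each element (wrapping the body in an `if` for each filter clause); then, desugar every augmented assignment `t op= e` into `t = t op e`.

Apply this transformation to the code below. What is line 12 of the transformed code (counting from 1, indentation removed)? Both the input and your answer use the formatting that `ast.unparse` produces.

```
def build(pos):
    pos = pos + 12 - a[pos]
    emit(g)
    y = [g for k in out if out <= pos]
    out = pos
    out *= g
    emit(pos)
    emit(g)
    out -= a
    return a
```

Transformed code:
def build(pos):
    pos = pos + 12 - a[pos]
    emit(g)
    y = []
    for k in out:
        if out <= pos:
            y.append(g)
    out = pos
    out = out * g
    emit(pos)
    emit(g)
    out = out - a
    return a

out = out - a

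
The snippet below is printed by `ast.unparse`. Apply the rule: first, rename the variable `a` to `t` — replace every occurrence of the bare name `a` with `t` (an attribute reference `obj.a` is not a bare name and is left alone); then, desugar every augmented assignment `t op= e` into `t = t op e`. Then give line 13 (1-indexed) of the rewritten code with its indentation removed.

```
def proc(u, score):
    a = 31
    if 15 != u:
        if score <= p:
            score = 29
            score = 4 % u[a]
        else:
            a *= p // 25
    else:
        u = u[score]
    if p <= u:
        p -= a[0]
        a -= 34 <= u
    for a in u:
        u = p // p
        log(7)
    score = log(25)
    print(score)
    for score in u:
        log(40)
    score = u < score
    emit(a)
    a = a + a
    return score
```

Transformed code:
def proc(u, score):
    t = 31
    if 15 != u:
        if score <= p:
            score = 29
            score = 4 % u[t]
        else:
            t = t * (p // 25)
    else:
        u = u[score]
    if p <= u:
        p = p - t[0]
        t = t - (34 <= u)
    for t in u:
        u = p // p
        log(7)
    score = log(25)
    print(score)
    for score in u:
        log(40)
    score = u < score
    emit(t)
    t = t + t
    return score

t = t - (34 <= u)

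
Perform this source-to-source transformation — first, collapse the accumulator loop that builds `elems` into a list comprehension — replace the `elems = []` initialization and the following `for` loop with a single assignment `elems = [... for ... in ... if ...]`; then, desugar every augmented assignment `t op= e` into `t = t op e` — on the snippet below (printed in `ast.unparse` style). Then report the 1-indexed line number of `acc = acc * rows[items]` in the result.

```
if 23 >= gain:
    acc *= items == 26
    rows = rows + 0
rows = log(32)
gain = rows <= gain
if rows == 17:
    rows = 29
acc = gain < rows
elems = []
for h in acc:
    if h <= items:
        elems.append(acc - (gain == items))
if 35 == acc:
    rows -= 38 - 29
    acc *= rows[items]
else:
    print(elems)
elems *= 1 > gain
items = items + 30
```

Transformed code:
if 23 >= gain:
    acc = acc * (items == 26)
    rows = rows + 0
rows = log(32)
gain = rows <= gain
if rows == 17:
    rows = 29
acc = gain < rows
elems = [acc - (gain == items) for h in acc if h <= items]
if 35 == acc:
    rows = rows - (38 - 29)
    acc = acc * rows[items]
else:
    print(elems)
elems = elems * (1 > gain)
items = items + 30

12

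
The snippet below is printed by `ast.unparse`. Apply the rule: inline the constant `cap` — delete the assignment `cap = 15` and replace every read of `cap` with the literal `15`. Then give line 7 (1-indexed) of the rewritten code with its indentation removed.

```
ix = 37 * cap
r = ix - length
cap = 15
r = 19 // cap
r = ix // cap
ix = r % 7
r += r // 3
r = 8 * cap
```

Transformed code:
ix = 37 * 15
r = ix - length
r = 19 // 15
r = ix // 15
ix = r % 7
r += r // 3
r = 8 * 15

r = 8 * 15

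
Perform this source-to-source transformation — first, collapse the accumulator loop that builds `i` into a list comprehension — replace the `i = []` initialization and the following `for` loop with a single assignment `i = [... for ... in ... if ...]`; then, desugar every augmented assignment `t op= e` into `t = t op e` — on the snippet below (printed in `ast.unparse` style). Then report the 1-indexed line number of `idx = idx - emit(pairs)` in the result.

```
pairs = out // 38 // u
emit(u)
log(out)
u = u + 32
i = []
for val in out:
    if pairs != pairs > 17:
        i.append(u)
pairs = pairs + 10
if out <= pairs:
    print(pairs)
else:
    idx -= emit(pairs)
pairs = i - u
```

10

Transformed code:
pairs = out // 38 // u
emit(u)
log(out)
u = u + 32
i = [u for val in out if pairs != pairs > 17]
pairs = pairs + 10
if out <= pairs:
    print(pairs)
else:
    idx = idx - emit(pairs)
pairs = i - u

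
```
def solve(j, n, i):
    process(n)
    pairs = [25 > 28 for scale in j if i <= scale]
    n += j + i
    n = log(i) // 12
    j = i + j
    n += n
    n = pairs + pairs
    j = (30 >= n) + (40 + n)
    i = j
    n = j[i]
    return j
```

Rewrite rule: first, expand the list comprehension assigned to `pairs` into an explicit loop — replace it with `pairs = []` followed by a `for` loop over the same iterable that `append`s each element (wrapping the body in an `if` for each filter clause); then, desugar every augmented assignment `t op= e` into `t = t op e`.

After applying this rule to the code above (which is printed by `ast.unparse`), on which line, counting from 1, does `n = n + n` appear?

Transformed code:
def solve(j, n, i):
    process(n)
    pairs = []
    for scale in j:
        if i <= scale:
            pairs.append(25 > 28)
    n = n + (j + i)
    n = log(i) // 12
    j = i + j
    n = n + n
    n = pairs + pairs
    j = (30 >= n) + (40 + n)
    i = j
    n = j[i]
    return j

10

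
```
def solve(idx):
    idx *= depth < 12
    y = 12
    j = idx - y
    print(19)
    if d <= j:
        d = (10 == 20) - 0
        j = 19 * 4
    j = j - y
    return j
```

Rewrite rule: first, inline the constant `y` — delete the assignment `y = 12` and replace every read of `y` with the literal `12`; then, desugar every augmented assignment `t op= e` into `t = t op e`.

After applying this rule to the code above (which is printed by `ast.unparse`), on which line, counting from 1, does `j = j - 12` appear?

8

Transformed code:
def solve(idx):
    idx = idx * (depth < 12)
    j = idx - 12
    print(19)
    if d <= j:
        d = (10 == 20) - 0
        j = 19 * 4
    j = j - 12
    return j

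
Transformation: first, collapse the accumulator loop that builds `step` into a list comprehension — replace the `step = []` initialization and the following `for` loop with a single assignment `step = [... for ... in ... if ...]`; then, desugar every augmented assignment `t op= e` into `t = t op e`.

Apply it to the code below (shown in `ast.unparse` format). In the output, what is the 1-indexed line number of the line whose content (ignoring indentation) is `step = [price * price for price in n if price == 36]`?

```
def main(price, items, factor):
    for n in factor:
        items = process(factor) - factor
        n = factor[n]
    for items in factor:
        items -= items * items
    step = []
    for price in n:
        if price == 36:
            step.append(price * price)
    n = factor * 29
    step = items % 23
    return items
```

7

Transformed code:
def main(price, items, factor):
    for n in factor:
        items = process(factor) - factor
        n = factor[n]
    for items in factor:
        items = items - items * items
    step = [price * price for price in n if price == 36]
    n = factor * 29
    step = items % 23
    return items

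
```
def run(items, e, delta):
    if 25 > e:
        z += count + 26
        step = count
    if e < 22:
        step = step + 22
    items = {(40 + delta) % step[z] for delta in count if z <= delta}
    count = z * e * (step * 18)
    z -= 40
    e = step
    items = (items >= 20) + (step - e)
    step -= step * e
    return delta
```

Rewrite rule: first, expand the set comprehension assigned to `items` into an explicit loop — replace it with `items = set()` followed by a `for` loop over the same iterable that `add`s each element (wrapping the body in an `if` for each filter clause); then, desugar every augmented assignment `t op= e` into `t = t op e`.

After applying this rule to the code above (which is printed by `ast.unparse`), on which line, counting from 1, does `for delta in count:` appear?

Transformed code:
def run(items, e, delta):
    if 25 > e:
        z = z + (count + 26)
        step = count
    if e < 22:
        step = step + 22
    items = set()
    for delta in count:
        if z <= delta:
            items.add((40 + delta) % step[z])
    count = z * e * (step * 18)
    z = z - 40
    e = step
    items = (items >= 20) + (step - e)
    step = step - step * e
    return delta

8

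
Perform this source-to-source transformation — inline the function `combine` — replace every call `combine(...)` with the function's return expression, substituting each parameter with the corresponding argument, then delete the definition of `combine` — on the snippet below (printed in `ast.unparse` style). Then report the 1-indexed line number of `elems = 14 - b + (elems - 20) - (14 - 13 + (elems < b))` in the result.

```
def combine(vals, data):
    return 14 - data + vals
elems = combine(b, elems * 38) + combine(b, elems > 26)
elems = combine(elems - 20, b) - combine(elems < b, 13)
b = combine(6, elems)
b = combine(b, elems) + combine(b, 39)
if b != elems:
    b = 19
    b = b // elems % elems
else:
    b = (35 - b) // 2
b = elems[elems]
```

2

Transformed code:
elems = 14 - elems * 38 + b + (14 - (elems > 26) + b)
elems = 14 - b + (elems - 20) - (14 - 13 + (elems < b))
b = 14 - elems + 6
b = 14 - elems + b + (14 - 39 + b)
if b != elems:
    b = 19
    b = b // elems % elems
else:
    b = (35 - b) // 2
b = elems[elems]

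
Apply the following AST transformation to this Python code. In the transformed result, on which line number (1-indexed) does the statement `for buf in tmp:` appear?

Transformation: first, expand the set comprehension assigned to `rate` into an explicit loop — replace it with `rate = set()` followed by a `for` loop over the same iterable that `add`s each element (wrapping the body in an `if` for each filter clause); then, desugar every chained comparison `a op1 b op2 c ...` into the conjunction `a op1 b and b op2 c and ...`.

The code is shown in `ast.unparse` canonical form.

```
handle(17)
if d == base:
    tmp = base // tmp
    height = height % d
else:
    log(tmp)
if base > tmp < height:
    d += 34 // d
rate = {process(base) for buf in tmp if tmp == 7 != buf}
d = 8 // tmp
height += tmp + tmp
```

10

Transformed code:
handle(17)
if d == base:
    tmp = base // tmp
    height = height % d
else:
    log(tmp)
if base > tmp and tmp < height:
    d += 34 // d
rate = set()
for buf in tmp:
    if tmp == 7 and 7 != buf:
        rate.add(process(base))
d = 8 // tmp
height += tmp + tmp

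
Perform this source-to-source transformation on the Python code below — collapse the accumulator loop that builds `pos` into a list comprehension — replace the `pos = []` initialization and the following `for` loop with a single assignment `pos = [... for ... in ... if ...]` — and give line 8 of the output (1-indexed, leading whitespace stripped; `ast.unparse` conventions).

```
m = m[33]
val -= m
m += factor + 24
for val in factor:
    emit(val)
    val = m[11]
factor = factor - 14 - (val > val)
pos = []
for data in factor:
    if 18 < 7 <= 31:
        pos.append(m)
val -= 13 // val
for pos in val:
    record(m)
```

Transformed code:
m = m[33]
val -= m
m += factor + 24
for val in factor:
    emit(val)
    val = m[11]
factor = factor - 14 - (val > val)
pos = [m for data in factor if 18 < 7 <= 31]
val -= 13 // val
for pos in val:
    record(m)

pos = [m for data in factor if 18 < 7 <= 31]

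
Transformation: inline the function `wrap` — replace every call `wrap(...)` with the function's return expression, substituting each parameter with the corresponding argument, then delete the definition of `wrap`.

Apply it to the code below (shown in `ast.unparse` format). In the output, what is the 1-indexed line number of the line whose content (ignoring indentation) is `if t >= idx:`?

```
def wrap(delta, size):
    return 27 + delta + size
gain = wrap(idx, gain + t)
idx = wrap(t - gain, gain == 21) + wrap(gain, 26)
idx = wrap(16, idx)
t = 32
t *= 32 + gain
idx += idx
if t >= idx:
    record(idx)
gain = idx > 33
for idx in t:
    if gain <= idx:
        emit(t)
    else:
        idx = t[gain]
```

7

Transformed code:
gain = 27 + idx + (gain + t)
idx = 27 + (t - gain) + (gain == 21) + (27 + gain + 26)
idx = 27 + 16 + idx
t = 32
t *= 32 + gain
idx += idx
if t >= idx:
    record(idx)
gain = idx > 33
for idx in t:
    if gain <= idx:
        emit(t)
    else:
        idx = t[gain]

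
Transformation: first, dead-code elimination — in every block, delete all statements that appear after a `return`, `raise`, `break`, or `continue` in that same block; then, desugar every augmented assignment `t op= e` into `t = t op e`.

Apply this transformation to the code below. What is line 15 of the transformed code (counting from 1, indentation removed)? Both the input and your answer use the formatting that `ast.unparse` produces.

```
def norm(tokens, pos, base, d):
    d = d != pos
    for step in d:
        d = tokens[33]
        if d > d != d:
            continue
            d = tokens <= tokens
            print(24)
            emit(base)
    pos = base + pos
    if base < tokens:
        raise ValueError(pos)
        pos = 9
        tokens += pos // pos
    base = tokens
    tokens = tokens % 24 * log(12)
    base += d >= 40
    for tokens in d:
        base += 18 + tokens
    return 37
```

return 37

Transformed code:
def norm(tokens, pos, base, d):
    d = d != pos
    for step in d:
        d = tokens[33]
        if d > d != d:
            continue
    pos = base + pos
    if base < tokens:
        raise ValueError(pos)
    base = tokens
    tokens = tokens % 24 * log(12)
    base = base + (d >= 40)
    for tokens in d:
        base = base + (18 + tokens)
    return 37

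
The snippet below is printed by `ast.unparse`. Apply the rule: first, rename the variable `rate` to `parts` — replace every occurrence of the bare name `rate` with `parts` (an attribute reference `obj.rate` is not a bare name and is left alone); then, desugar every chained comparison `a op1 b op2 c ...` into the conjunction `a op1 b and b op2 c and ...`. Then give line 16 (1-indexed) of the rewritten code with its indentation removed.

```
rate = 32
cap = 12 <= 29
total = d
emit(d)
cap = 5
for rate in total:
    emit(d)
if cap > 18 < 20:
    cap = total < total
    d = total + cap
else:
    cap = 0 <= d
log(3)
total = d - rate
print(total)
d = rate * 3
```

Transformed code:
parts = 32
cap = 12 <= 29
total = d
emit(d)
cap = 5
for parts in total:
    emit(d)
if cap > 18 and 18 < 20:
    cap = total < total
    d = total + cap
else:
    cap = 0 <= d
log(3)
total = d - parts
print(total)
d = parts * 3

d = parts * 3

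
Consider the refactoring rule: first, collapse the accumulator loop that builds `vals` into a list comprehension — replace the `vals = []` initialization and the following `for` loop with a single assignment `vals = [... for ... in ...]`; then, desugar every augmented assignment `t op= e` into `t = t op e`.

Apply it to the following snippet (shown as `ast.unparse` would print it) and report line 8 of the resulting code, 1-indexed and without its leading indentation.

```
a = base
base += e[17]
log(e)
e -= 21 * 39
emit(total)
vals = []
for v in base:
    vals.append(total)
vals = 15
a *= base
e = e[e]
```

a = a * base

Transformed code:
a = base
base = base + e[17]
log(e)
e = e - 21 * 39
emit(total)
vals = [total for v in base]
vals = 15
a = a * base
e = e[e]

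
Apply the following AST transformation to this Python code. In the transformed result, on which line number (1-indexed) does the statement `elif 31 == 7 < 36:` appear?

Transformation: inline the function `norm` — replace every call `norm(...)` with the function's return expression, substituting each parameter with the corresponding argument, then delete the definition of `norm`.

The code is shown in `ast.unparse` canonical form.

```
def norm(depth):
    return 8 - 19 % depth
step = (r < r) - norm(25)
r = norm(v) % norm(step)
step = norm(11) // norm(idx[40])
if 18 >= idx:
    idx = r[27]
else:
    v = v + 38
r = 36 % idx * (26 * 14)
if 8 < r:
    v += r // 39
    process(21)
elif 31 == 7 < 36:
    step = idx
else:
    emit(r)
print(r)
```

Transformed code:
step = (r < r) - (8 - 19 % 25)
r = (8 - 19 % v) % (8 - 19 % step)
step = (8 - 19 % 11) // (8 - 19 % idx[40])
if 18 >= idx:
    idx = r[27]
else:
    v = v + 38
r = 36 % idx * (26 * 14)
if 8 < r:
    v += r // 39
    process(21)
elif 31 == 7 < 36:
    step = idx
else:
    emit(r)
print(r)

12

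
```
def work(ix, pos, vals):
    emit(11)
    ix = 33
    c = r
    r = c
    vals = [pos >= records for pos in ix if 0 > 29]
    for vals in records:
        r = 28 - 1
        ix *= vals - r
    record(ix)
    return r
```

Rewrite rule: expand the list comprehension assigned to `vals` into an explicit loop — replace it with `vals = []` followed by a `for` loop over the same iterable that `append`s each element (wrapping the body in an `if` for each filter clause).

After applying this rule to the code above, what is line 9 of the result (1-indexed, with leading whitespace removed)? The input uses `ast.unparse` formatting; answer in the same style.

vals.append(pos >= records)

Transformed code:
def work(ix, pos, vals):
    emit(11)
    ix = 33
    c = r
    r = c
    vals = []
    for pos in ix:
        if 0 > 29:
            vals.append(pos >= records)
    for vals in records:
        r = 28 - 1
        ix *= vals - r
    record(ix)
    return r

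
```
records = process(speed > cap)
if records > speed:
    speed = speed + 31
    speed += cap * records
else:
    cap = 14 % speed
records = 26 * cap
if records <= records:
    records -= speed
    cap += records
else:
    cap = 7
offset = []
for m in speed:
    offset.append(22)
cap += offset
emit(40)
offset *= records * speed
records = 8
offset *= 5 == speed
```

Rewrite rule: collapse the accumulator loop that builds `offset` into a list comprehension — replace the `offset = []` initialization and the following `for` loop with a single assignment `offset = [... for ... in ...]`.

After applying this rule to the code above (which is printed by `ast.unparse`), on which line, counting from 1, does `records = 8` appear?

17

Transformed code:
records = process(speed > cap)
if records > speed:
    speed = speed + 31
    speed += cap * records
else:
    cap = 14 % speed
records = 26 * cap
if records <= records:
    records -= speed
    cap += records
else:
    cap = 7
offset = [22 for m in speed]
cap += offset
emit(40)
offset *= records * speed
records = 8
offset *= 5 == speed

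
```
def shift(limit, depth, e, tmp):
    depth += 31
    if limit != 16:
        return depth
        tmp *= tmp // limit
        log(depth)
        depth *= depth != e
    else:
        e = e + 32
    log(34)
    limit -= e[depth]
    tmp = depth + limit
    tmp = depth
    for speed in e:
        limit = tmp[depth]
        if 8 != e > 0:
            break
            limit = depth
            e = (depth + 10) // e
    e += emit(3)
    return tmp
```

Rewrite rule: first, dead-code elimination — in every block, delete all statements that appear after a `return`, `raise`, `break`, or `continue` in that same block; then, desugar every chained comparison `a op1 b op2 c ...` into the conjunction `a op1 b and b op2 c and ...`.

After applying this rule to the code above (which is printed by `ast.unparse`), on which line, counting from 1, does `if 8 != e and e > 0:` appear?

13

Transformed code:
def shift(limit, depth, e, tmp):
    depth += 31
    if limit != 16:
        return depth
    else:
        e = e + 32
    log(34)
    limit -= e[depth]
    tmp = depth + limit
    tmp = depth
    for speed in e:
        limit = tmp[depth]
        if 8 != e and e > 0:
            break
    e += emit(3)
    return tmp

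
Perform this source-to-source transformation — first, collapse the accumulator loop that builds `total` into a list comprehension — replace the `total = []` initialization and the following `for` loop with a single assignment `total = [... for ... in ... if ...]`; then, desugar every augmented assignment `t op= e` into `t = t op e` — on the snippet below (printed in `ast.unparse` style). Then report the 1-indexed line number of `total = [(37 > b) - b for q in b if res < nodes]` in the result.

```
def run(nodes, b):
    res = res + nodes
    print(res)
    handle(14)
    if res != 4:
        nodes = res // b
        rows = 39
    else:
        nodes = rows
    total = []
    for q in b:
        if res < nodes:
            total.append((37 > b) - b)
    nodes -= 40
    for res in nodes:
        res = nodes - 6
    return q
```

10

Transformed code:
def run(nodes, b):
    res = res + nodes
    print(res)
    handle(14)
    if res != 4:
        nodes = res // b
        rows = 39
    else:
        nodes = rows
    total = [(37 > b) - b for q in b if res < nodes]
    nodes = nodes - 40
    for res in nodes:
        res = nodes - 6
    return q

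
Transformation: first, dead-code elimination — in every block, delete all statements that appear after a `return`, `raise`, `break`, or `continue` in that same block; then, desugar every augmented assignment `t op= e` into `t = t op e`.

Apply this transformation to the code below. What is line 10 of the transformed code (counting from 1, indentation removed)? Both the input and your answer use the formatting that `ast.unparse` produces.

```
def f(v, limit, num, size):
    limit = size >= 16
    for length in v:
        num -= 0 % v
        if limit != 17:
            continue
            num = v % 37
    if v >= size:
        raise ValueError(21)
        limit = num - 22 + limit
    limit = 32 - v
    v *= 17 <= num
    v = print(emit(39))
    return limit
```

v = v * (17 <= num)

Transformed code:
def f(v, limit, num, size):
    limit = size >= 16
    for length in v:
        num = num - 0 % v
        if limit != 17:
            continue
    if v >= size:
        raise ValueError(21)
    limit = 32 - v
    v = v * (17 <= num)
    v = print(emit(39))
    return limit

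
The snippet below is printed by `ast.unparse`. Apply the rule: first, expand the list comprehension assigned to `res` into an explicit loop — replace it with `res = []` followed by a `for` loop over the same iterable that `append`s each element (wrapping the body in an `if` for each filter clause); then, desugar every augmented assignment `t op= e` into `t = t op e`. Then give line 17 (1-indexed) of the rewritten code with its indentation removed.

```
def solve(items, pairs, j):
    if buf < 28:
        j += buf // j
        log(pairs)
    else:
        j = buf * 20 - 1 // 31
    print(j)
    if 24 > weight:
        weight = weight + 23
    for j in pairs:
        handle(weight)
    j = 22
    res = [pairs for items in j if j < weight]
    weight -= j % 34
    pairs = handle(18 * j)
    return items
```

Transformed code:
def solve(items, pairs, j):
    if buf < 28:
        j = j + buf // j
        log(pairs)
    else:
        j = buf * 20 - 1 // 31
    print(j)
    if 24 > weight:
        weight = weight + 23
    for j in pairs:
        handle(weight)
    j = 22
    res = []
    for items in j:
        if j < weight:
            res.append(pairs)
    weight = weight - j % 34
    pairs = handle(18 * j)
    return items

weight = weight - j % 34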